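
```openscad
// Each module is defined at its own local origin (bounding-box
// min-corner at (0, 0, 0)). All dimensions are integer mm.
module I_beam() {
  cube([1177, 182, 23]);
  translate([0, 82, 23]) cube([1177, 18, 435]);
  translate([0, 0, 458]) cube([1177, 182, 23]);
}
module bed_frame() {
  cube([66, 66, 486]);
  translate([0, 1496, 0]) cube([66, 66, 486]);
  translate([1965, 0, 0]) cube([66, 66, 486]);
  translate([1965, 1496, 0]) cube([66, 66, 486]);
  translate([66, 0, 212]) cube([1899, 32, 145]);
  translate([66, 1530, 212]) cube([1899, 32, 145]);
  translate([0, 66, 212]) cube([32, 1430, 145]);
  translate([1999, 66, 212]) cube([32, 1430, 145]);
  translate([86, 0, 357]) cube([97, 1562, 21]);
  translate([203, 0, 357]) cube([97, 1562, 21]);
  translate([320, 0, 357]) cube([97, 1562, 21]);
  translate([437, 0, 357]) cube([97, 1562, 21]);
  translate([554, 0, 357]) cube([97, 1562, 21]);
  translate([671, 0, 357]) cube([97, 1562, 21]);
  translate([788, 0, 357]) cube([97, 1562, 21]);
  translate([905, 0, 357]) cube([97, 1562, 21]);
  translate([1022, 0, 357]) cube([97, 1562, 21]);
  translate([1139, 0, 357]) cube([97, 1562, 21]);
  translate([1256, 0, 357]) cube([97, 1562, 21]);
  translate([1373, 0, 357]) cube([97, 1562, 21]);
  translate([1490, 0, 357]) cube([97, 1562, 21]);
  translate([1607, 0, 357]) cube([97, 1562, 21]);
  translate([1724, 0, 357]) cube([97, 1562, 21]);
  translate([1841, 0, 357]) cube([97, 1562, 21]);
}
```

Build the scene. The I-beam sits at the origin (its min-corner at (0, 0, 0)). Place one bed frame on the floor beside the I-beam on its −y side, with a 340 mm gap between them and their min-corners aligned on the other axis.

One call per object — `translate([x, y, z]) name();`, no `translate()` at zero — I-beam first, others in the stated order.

I_beam();
translate([0, -1902, 0]) bed_frame();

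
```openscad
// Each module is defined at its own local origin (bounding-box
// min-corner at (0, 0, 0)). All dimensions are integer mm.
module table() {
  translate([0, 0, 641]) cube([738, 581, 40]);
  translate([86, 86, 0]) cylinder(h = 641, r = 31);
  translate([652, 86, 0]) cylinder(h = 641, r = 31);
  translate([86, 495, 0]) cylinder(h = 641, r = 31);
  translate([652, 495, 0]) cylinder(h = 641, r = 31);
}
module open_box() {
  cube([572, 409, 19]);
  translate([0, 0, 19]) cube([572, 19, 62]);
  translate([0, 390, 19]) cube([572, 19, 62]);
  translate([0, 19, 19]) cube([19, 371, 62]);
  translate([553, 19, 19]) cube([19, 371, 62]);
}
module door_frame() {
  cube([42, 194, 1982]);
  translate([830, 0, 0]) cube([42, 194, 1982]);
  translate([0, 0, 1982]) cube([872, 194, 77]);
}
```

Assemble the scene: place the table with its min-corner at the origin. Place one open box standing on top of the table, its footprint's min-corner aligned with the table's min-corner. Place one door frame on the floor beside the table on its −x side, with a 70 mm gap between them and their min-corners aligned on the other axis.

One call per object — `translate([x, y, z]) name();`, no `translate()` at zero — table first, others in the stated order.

table();
translate([0, 0, 681]) open_box();
translate([-942, 0, 0]) door_frame();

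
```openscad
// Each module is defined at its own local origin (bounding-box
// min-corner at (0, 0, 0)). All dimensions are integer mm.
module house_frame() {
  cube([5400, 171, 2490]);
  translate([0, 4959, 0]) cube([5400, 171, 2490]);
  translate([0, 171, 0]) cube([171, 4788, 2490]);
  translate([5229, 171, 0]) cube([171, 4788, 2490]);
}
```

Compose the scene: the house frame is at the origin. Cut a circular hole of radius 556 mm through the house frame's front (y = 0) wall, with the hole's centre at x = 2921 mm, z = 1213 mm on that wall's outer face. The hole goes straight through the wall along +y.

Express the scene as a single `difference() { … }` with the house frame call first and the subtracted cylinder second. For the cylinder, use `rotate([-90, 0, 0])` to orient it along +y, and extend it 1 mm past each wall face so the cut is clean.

difference() {
  house_frame();
  translate([2921, -1, 1213]) rotate([-90, 0, 0]) cylinder(h = 173, r = 556);
}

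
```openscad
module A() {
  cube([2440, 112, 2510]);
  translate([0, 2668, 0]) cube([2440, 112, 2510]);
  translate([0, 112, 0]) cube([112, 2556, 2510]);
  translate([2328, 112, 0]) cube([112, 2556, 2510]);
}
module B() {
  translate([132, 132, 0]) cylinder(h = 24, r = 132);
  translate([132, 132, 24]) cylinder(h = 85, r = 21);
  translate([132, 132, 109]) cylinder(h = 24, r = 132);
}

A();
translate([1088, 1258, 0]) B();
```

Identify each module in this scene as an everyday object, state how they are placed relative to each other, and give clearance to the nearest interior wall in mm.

Clearances: x = 976, y = 1146; minimum 976 mm.

A is a house frame. B is a spool. The spool sits inside the house frame, centred. The clearance to the nearest interior wall is 976 mm.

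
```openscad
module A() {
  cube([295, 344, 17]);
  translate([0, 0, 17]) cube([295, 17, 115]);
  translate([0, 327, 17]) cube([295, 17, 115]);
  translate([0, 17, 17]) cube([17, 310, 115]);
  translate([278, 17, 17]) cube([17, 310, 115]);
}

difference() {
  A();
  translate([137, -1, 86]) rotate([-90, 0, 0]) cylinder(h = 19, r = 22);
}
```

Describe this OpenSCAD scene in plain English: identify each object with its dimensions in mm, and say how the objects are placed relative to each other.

A is an open-topped rectangular box: outside dimensions 295×344×132 mm, with a uniform wall and base thickness of 17 mm. The base is a full 295×344 slab on the floor; four walls sit on top of the base. The front and back walls (the −y and +y sides) span the full width; the two side walls fit between them.

The open box has a circular hole of radius 22 mm through its front wall, centred at (x = 137, z = 86).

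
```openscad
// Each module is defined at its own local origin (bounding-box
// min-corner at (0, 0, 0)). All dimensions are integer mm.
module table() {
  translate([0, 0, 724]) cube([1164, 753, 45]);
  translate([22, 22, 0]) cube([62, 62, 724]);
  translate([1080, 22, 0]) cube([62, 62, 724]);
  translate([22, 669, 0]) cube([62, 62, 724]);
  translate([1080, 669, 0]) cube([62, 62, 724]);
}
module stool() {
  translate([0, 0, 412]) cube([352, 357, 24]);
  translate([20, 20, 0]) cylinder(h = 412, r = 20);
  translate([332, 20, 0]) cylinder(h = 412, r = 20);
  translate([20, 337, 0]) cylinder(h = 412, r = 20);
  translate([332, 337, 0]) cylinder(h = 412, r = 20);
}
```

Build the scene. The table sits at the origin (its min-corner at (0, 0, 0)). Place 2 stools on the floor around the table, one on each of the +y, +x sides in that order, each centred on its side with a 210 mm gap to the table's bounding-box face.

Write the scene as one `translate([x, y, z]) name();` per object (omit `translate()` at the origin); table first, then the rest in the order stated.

table();
translate([406, 963, 0]) stool();
translate([1374, 198, 0]) stool();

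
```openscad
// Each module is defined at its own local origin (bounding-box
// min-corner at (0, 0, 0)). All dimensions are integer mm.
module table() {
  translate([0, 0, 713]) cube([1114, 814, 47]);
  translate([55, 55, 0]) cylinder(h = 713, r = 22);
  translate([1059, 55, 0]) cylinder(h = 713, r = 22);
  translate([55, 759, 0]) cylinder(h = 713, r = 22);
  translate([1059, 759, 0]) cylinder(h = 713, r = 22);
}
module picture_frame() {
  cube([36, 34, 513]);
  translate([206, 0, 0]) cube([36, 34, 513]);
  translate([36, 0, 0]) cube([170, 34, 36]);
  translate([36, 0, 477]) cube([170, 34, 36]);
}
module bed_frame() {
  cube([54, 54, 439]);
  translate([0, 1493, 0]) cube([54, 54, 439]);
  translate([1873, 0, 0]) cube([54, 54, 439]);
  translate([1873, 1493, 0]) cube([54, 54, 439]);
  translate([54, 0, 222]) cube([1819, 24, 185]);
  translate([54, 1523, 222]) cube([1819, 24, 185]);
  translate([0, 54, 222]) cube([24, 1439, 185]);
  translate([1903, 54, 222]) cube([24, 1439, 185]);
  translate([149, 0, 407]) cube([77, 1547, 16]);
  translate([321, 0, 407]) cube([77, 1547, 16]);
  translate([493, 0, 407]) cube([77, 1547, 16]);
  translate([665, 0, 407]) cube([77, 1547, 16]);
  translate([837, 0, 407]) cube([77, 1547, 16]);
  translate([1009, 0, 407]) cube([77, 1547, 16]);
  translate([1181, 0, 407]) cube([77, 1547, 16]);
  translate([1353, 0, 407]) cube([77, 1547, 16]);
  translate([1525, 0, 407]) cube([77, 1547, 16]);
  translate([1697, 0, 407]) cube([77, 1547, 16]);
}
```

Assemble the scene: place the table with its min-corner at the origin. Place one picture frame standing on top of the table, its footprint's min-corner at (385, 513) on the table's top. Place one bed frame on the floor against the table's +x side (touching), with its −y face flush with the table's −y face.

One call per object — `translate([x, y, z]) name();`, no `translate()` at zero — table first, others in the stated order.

table();
translate([385, 513, 760]) picture_frame();
translate([1114, 0, 0]) bed_frame();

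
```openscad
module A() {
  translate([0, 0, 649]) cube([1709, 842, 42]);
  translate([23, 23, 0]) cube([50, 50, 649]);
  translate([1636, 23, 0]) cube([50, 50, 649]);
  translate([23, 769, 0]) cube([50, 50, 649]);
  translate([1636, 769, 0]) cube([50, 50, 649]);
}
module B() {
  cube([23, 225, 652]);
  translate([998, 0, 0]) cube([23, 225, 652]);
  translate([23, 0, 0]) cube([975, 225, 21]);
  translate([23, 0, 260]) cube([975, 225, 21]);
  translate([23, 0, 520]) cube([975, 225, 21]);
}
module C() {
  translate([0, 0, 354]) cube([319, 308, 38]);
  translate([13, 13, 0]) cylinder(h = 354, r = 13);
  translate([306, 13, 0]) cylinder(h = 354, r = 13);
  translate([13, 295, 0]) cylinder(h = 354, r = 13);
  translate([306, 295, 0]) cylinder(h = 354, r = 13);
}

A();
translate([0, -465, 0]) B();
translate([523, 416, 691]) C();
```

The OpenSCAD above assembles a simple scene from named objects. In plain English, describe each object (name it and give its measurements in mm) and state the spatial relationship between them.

A is a rectangular dining table. The top is 1709×842×42 mm with its upper surface at z = 691 mm. It stands on four 50×50 mm square legs, each inset 23 mm from the nearest pair of top edges, running from the floor to the underside of the top.

B is a bookshelf 1021 mm wide overall, 225 mm deep and 652 mm tall. The two sides are 23 mm thick vertical panels. 3 horizontal shelves of 21 mm thickness span between the inner faces of the sides; the lowest shelf sits on the floor and shelves are stacked with a clear vertical gap of 239 mm between each pair.

C is a simple wooden stool: a rectangular seat 319 mm (x) by 308 mm (y), 38 mm thick, top face at z = 392 mm, on four round legs, each 26 mm in diameter. The legs rest on z = 0, each leg's axis is inset half a diameter from the nearest pair of seat edges (so the leg's bounding box is flush with the corner).

The bookshelf is on the floor beside the table on its −y side. The stool is on top of the table.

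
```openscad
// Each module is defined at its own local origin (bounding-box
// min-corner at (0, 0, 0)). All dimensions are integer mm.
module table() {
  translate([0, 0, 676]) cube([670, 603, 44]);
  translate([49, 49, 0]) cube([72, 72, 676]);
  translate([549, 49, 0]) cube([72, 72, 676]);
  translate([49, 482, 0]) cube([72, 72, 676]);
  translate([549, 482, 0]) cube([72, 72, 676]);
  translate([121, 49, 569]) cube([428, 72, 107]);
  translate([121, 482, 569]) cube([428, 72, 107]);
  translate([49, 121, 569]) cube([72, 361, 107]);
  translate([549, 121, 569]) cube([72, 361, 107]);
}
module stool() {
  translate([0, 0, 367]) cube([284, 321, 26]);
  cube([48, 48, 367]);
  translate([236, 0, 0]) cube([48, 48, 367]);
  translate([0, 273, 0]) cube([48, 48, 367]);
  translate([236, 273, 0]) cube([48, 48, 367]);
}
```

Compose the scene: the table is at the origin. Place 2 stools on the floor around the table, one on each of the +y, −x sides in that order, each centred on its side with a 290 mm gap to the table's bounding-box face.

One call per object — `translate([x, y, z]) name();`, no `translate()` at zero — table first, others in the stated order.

table();
translate([193, 893, 0]) stool();
translate([-574, 141, 0]) stool();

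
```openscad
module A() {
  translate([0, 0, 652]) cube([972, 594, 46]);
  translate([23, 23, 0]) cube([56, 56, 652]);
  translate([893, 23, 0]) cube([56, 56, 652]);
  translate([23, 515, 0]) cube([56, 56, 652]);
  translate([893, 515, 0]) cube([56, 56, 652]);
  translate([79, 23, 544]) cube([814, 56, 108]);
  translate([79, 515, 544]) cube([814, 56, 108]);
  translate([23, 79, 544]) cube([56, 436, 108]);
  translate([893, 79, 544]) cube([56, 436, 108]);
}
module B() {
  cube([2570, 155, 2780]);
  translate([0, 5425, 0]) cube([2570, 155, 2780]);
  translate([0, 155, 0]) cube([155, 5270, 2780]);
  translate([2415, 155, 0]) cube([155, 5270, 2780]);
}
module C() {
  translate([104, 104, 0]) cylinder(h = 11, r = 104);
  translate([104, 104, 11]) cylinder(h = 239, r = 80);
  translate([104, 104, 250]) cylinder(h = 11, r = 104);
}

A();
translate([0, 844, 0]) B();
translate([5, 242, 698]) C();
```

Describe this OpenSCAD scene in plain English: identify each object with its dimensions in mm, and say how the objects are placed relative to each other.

A is a table with a 972×594 mm rectangular top, 46 mm thick, top surface at z = 698 mm, supported by four 56×56 mm square legs, each inset 23 mm from the nearest pair of top edges, running from the floor. Four apron rails, 56 mm thick and 108 mm tall, run between adjacent legs with their top edges flush with the underside of the top and their outer faces flush with the legs' outer faces.

B is the wall frame of a small rectangular building: four walls, each 2780 mm tall and 155 mm thick, enclosing a footprint 2570 mm (x) by 5580 mm (y) outside-to-outside, with no floor or roof. The front and back walls (the −y and +y sides) span the full width; the two side walls fit between them.

C is a spool: two coaxial disc flanges of radius 104 mm and thickness 11 mm, joined by a core cylinder of radius 80 mm and height 239 mm. The lower flange rests on z = 0 and the three cylinders share a vertical axis.

The house frame is on the floor beside the table on its +y side. The spool is on top of the table.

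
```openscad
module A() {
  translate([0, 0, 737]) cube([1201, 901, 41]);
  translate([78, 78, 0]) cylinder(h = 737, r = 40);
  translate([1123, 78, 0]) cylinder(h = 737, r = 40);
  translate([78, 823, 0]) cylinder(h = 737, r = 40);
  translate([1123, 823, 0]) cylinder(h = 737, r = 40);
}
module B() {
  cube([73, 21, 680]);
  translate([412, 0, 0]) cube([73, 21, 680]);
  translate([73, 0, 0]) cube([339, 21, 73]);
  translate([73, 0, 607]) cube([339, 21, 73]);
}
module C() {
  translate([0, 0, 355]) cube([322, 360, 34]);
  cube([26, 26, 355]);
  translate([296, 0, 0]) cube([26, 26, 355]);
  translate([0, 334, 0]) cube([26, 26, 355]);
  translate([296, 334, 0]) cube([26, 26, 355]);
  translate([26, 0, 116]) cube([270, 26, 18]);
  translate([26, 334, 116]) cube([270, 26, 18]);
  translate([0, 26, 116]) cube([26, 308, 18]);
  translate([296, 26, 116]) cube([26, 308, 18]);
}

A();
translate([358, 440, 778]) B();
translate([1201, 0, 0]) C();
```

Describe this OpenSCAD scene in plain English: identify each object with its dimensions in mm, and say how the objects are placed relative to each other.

A is a table with a 1201×901 mm rectangular top, 41 mm thick, top surface at z = 778 mm, supported by four round legs of 80 mm diameter, each leg's bounding box inset 38 mm from the nearest pair of top edges, running from the floor.

B is a picture frame with a 339×534 mm rectangular opening (x by z) and a uniform 73 mm border on every side. Frame depth is 21 mm along y. It is built from two vertical stiles running the full outside height and two horizontal rails spanning the gap between the stiles.

C is a four-legged stool. The seat is a 322×360×34 mm slab whose top surface is at z = 389 mm; four square legs, each 26×26 mm in cross-section, run from the floor (z = 0) to the underside of the seat, each flush with a corner of the seat. Four stretchers, 26 mm wide and 18 mm tall, connect adjacent legs with their undersides at z = 116 mm, each running between the inner faces of the legs it joins and aligned with the legs' outer faces on the other axis.

The picture frame is on top of the table, centred. The stool is against the table's +x side, with their −y faces flush.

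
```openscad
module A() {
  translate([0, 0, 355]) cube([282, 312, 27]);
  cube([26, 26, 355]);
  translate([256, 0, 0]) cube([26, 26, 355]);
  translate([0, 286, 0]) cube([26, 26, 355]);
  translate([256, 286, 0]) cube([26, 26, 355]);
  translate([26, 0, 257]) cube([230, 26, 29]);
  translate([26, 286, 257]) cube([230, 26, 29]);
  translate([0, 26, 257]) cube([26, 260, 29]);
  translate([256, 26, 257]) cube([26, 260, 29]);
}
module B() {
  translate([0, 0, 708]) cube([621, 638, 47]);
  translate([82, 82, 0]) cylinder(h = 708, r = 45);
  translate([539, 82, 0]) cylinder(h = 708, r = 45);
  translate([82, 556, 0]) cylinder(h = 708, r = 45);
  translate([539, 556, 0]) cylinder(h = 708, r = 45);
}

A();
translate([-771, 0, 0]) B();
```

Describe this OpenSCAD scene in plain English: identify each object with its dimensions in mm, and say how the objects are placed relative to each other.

A is a four-legged stool. The seat is 282×312 mm, 27 mm thick, top at z = 382 mm. It stands on four square legs, each 26×26 mm in cross-section, from z = 0 to the seat underside, each flush with a corner of the seat. Four stretchers, 26 mm wide and 29 mm tall, connect adjacent legs with their undersides at z = 257 mm, each running between the inner faces of the legs it joins and aligned with the legs' outer faces on the other axis.

B is a table with a 621×638 mm rectangular top, 47 mm thick, top surface at z = 755 mm, supported by four round legs of 90 mm diameter, each leg's bounding box inset 37 mm from the nearest pair of top edges, running from the floor.

The table is on the floor beside the stool on its −x side.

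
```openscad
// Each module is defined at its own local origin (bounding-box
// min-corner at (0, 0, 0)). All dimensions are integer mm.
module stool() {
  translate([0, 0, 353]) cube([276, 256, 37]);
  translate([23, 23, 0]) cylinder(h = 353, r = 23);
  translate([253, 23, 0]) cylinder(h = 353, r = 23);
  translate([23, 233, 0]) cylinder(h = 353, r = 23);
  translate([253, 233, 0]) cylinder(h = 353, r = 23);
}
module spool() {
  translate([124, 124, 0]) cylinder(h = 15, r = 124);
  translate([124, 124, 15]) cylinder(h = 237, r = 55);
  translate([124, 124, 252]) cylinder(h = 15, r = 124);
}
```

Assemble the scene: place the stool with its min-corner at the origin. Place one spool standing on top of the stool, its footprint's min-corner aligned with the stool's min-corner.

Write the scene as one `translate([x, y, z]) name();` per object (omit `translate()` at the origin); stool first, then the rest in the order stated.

stool();
translate([0, 0, 390]) spool();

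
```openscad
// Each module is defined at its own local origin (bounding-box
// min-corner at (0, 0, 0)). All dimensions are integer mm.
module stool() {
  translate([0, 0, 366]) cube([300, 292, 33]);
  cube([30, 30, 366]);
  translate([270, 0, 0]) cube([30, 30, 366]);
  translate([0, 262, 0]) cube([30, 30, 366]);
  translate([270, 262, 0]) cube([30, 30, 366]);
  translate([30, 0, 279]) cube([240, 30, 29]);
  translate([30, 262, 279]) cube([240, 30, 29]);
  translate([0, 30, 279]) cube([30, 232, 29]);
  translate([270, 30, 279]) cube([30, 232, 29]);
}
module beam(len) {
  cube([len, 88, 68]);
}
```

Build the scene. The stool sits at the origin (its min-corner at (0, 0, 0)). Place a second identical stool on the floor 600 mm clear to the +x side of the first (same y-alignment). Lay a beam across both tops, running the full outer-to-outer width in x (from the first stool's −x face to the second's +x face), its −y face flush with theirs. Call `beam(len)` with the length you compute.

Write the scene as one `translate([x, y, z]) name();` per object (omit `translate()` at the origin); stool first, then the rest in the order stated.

stool();
translate([900, 0, 0]) stool();
translate([0, 0, 399]) beam(1200);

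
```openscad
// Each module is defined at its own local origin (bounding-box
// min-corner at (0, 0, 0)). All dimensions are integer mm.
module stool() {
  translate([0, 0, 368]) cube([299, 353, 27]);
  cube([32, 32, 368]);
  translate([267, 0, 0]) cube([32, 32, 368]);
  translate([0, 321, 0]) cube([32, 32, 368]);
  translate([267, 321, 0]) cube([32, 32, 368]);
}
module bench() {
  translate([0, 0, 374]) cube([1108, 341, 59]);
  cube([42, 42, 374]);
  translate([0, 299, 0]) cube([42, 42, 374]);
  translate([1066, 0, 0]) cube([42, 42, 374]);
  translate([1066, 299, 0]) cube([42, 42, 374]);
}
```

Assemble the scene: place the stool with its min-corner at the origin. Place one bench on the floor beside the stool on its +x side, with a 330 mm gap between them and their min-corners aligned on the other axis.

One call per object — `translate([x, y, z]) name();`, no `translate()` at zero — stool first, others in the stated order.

stool();
translate([629, 0, 0]) bench();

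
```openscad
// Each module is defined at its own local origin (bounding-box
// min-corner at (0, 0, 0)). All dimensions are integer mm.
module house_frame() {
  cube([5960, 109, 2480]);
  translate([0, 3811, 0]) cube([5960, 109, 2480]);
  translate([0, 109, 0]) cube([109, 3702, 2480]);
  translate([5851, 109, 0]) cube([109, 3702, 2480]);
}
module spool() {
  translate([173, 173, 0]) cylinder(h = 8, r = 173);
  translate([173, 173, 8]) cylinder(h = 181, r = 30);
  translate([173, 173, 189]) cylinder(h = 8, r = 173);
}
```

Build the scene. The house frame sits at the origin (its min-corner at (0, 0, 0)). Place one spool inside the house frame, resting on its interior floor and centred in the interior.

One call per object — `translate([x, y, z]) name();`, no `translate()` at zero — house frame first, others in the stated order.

house_frame();
translate([2807, 1787, 0]) spool();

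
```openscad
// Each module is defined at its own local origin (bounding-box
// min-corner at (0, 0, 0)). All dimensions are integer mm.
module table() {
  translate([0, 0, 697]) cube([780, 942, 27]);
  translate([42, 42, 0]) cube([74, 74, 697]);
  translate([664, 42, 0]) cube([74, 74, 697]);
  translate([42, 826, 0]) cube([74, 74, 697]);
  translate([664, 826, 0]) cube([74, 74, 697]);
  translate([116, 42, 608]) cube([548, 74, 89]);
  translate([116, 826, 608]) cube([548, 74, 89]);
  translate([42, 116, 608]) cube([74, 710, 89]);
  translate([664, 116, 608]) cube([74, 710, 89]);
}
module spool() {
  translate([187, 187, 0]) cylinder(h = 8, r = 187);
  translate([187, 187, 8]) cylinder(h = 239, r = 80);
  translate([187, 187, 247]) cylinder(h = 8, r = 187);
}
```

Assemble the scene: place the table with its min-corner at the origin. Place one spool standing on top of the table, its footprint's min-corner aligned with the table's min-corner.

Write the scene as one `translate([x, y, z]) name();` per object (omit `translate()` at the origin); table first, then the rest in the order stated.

table();
translate([0, 0, 724]) spool();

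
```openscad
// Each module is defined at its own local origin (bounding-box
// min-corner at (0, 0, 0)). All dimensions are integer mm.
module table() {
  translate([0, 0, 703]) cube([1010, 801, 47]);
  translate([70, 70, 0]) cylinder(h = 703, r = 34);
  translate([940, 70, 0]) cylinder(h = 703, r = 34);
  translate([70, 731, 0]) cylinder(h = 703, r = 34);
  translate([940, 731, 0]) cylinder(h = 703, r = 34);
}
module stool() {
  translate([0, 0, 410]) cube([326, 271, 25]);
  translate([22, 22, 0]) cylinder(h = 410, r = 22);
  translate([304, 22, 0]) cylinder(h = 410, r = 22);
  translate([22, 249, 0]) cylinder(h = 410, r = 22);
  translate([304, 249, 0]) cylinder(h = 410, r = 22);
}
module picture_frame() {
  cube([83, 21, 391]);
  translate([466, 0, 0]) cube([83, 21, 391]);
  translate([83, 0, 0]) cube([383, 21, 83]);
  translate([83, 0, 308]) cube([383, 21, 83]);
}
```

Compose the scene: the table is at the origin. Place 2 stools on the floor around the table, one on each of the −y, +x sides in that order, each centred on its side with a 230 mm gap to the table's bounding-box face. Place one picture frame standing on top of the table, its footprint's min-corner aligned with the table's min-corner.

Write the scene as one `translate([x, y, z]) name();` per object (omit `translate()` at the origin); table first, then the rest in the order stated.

table();
translate([342, -501, 0]) stool();
translate([1240, 265, 0]) stool();
translate([0, 0, 750]) picture_frame();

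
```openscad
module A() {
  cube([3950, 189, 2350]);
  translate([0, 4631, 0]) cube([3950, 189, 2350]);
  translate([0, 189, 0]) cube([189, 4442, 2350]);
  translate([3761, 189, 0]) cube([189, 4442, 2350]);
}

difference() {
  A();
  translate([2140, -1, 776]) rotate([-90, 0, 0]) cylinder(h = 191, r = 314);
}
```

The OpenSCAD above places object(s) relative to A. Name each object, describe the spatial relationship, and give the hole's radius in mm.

The subtracted cylinder has r = 314 mm.

A is a house frame. The house frame has a circular hole through its front wall. The hole's radius is 314 mm.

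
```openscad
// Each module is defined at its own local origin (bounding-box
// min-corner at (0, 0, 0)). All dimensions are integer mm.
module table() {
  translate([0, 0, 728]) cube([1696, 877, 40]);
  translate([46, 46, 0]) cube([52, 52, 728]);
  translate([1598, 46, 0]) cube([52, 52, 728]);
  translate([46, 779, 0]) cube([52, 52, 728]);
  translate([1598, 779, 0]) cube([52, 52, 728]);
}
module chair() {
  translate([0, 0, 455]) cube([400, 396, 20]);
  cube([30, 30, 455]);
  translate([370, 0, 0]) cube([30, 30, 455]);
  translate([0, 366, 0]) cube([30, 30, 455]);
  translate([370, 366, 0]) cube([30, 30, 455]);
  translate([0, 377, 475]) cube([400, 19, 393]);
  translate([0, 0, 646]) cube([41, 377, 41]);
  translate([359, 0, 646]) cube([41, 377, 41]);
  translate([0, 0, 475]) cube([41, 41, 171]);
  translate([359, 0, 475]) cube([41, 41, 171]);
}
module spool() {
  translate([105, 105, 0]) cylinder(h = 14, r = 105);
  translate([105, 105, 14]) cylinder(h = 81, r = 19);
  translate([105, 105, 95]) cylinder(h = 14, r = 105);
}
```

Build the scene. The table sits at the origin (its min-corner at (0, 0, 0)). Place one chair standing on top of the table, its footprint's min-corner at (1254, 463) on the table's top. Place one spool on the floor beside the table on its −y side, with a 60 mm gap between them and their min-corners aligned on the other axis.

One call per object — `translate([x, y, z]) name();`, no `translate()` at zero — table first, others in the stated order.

table();
translate([1254, 463, 768]) chair();
translate([0, -270, 0]) spool();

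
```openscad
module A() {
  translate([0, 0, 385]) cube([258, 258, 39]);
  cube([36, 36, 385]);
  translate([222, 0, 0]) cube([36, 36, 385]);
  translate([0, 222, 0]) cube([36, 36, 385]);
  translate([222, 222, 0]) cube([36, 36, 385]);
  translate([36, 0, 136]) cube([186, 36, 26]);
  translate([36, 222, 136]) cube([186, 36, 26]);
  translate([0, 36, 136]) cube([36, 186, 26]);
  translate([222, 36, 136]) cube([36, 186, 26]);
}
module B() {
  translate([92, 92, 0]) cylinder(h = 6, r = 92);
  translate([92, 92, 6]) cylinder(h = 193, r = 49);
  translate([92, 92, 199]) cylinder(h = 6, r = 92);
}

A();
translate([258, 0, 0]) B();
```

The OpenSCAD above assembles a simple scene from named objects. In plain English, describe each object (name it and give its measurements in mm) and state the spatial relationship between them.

A is a simple wooden stool: a rectangular seat 258 mm (x) by 258 mm (y), 39 mm thick, top face at z = 424 mm, on four square legs, each 36×36 mm in cross-section. The legs rest on z = 0, each flush with a corner of the seat. Four stretchers, 36 mm wide and 26 mm tall, connect adjacent legs with their undersides at z = 136 mm, each running between the inner faces of the legs it joins and aligned with the legs' outer faces on the other axis.

B is a spool: two coaxial disc flanges of radius 92 mm and thickness 6 mm, joined by a core cylinder of radius 49 mm and height 193 mm. The lower flange rests on z = 0 and the three cylinders share a vertical axis.

The spool is against the stool's +x side, with their −y faces flush.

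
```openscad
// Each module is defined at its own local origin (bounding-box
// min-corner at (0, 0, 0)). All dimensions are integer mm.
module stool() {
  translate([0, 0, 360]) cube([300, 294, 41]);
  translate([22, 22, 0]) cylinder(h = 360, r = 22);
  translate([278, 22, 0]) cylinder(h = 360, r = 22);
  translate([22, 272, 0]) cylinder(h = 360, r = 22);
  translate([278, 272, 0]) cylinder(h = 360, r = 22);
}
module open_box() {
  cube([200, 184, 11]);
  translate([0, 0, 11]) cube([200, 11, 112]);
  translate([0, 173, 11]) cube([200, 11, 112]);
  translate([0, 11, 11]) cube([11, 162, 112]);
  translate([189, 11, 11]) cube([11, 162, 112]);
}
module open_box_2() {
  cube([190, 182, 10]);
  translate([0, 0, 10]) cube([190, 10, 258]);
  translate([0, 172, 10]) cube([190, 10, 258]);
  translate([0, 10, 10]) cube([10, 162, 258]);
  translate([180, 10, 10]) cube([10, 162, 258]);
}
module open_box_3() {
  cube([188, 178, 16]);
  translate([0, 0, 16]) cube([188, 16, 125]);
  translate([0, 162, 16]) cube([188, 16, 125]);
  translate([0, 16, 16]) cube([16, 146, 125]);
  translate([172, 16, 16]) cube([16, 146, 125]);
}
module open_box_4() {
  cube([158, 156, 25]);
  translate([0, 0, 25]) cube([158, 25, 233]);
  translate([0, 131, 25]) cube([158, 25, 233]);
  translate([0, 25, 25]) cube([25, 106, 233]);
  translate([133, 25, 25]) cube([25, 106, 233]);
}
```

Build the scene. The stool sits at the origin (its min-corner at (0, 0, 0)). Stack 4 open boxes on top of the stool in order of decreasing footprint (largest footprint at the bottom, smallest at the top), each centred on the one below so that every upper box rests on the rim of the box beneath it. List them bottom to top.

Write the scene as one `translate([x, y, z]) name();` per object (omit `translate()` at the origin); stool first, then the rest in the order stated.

stool();
translate([50, 55, 401]) open_box();
translate([55, 56, 524]) open_box_2();
translate([56, 58, 792]) open_box_3();
translate([71, 69, 933]) open_box_4();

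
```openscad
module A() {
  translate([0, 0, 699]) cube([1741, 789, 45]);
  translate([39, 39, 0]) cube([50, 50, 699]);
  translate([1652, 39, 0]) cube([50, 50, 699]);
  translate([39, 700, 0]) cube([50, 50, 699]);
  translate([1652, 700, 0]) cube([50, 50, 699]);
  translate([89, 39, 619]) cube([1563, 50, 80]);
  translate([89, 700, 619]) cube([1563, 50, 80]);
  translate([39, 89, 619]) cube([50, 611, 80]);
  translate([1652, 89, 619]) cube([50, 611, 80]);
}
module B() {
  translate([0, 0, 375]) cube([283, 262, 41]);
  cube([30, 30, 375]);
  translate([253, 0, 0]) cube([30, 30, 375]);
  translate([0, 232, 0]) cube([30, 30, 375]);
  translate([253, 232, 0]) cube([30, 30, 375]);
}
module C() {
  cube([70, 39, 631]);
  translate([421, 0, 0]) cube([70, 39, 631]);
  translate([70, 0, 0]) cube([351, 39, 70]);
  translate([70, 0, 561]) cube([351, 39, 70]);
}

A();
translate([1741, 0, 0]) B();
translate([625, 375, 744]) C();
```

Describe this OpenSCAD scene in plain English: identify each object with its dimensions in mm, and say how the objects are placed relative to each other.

A is a rectangular dining table. The top is 1741×789×45 mm with its upper surface at z = 744 mm. It stands on four 50×50 mm square legs, each inset 39 mm from the nearest pair of top edges, running from the floor to the underside of the top. Four apron rails, 50 mm thick and 80 mm tall, run between adjacent legs with their top edges flush with the underside of the top and their outer faces flush with the legs' outer faces.

B is a simple wooden stool: a rectangular seat 283 mm (x) by 262 mm (y), 41 mm thick, top face at z = 416 mm, on four square legs, each 30×30 mm in cross-section. The legs rest on z = 0, each flush with a corner of the seat.

C is a rectangular picture frame lying in the x–z plane (depth along y). The opening is 351 mm wide (x) by 491 mm tall (z), surrounded by a border 70 mm wide on all four sides. The frame is 39 mm deep and is made of two full-height vertical stiles with two horizontal rails fitted between them.

The stool is against the table's +x side, with their −y faces flush. The picture frame is on top of the table, centred.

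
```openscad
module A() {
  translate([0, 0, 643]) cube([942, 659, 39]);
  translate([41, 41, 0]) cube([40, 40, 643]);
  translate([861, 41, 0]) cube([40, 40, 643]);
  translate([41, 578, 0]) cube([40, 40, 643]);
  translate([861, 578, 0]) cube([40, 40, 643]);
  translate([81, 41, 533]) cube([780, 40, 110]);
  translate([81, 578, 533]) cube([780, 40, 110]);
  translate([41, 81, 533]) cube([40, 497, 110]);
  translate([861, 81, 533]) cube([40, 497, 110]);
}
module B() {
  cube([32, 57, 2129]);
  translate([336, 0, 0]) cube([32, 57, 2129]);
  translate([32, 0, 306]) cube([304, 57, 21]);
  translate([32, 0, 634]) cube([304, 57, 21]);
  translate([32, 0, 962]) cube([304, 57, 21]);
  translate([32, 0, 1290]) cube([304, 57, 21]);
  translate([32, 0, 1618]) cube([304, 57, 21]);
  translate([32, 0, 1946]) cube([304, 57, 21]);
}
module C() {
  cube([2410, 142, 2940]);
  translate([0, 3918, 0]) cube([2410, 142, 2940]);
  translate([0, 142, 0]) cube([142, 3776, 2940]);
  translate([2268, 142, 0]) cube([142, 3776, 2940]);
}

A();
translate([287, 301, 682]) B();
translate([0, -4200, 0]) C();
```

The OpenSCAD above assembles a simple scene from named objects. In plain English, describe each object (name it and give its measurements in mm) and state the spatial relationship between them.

A is a table: top 942 mm (x) × 659 mm (y), 39 mm thick, upper face at z = 682 mm, on four 40×40 mm square legs, each inset 41 mm from the nearest pair of top edges, running from z = 0 to the bottom of the top. Four apron rails, 40 mm thick and 110 mm tall, run between adjacent legs with their top edges flush with the underside of the top and their outer faces flush with the legs' outer faces.

B is a straight ladder. Two 32×57 mm vertical rails, 2129 mm tall, stand 368 mm apart (outside-to-outside) with their front faces coplanar on the −y side. 6 rungs, each 57 mm deep and 21 mm tall, span between the inner faces of the rails, front faces flush with the rails. The lowest rung's underside is at z = 306 mm and rungs are spaced 328 mm apart (underside to underside).

C is a box-shaped house frame (walls only): outside footprint 2410×4060 mm, wall height 2940 mm, wall thickness 142 mm. The two y-facing walls run the full x-width; the two x-facing walls fit between the inner faces of the y-facing walls.

The ladder is on top of the table, centred. The house frame is on the floor beside the table on its −y side.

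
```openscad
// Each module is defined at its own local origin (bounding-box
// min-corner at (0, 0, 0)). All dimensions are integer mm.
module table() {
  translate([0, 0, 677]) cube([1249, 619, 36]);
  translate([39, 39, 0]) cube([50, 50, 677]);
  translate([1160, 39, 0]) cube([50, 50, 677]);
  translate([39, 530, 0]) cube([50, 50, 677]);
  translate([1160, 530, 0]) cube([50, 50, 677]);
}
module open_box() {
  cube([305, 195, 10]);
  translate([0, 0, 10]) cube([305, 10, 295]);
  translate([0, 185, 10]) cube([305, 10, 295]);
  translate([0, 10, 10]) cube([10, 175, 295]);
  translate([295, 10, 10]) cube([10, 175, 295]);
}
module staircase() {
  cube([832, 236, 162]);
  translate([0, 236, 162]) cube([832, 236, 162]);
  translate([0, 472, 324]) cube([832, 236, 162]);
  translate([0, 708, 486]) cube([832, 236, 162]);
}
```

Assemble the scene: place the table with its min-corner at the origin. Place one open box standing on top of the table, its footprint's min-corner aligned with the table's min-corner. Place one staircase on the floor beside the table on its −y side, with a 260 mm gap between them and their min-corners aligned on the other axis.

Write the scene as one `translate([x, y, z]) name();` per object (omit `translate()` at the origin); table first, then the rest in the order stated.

table();
translate([0, 0, 713]) open_box();
translate([0, -1204, 0]) staircase();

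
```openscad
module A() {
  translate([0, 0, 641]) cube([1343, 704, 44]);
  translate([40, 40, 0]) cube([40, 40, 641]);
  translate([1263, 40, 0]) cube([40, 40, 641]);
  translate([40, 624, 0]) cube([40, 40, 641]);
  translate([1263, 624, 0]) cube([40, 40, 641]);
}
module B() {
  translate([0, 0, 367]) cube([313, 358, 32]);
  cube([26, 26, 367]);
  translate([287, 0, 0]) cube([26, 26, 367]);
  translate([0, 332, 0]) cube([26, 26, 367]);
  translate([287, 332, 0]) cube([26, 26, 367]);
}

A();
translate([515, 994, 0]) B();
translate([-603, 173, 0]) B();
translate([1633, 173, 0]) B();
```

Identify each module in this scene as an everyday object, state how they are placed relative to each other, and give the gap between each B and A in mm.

Each stool's nearest face is 290 mm from the table's bounding box.

A is a table. B is a stool. Three stools sit around the table at the +y, −x, +x sides. The gap between each stool and the table is 290 mm.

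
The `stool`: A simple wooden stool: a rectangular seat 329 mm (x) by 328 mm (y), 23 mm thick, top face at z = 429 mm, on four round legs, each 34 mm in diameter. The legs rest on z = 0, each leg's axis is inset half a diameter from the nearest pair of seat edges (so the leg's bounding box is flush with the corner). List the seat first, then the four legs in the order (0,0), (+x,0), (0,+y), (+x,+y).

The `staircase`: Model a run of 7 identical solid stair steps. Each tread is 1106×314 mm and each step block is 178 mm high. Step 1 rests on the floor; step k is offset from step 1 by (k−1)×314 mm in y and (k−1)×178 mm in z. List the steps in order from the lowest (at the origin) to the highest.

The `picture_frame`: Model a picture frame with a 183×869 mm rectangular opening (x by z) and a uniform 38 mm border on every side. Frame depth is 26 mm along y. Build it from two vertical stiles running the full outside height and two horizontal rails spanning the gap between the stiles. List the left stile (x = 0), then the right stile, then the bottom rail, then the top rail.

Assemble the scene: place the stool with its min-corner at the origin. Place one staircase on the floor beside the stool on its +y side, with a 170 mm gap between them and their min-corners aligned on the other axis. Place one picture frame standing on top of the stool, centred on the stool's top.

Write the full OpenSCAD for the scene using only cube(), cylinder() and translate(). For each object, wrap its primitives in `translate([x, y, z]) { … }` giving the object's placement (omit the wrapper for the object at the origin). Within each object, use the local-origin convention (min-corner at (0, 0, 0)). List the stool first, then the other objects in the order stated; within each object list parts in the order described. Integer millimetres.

translate([0, 0, 406]) cube([329, 328, 23]);
translate([17, 17, 0]) cylinder(h = 406, r = 17);
translate([312, 17, 0]) cylinder(h = 406, r = 17);
translate([17, 311, 0]) cylinder(h = 406, r = 17);
translate([312, 311, 0]) cylinder(h = 406, r = 17);
translate([0, 498, 0]) {
  cube([1106, 314, 178]);
  translate([0, 314, 178]) cube([1106, 314, 178]);
  translate([0, 628, 356]) cube([1106, 314, 178]);
  translate([0, 942, 534]) cube([1106, 314, 178]);
  translate([0, 1256, 712]) cube([1106, 314, 178]);
  translate([0, 1570, 890]) cube([1106, 314, 178]);
  translate([0, 1884, 1068]) cube([1106, 314, 178]);
}
translate([35, 151, 429]) {
  cube([38, 26, 945]);
  translate([221, 0, 0]) cube([38, 26, 945]);
  translate([38, 0, 0]) cube([183, 26, 38]);
  translate([38, 0, 907]) cube([183, 26, 38]);
}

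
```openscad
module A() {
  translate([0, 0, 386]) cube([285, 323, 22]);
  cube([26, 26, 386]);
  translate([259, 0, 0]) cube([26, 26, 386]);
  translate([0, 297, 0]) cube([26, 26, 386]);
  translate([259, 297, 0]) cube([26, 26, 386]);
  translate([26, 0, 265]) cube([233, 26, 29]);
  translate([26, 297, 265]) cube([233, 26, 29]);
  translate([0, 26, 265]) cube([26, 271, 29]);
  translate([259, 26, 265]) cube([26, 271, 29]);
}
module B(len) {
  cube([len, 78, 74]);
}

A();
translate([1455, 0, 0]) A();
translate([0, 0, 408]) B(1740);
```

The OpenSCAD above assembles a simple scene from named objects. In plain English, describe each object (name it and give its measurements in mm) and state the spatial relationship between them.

A is a simple wooden stool: a rectangular seat 285 mm (x) by 323 mm (y), 22 mm thick, top face at z = 408 mm, on four square legs, each 26×26 mm in cross-section. The legs rest on z = 0, each flush with a corner of the seat. Four stretchers, 26 mm wide and 29 mm tall, connect adjacent legs with their undersides at z = 265 mm, each running between the inner faces of the legs it joins and aligned with the legs' outer faces on the other axis.

B is a rectangular beam 1740 mm long (x), 78 mm deep (y), 74 mm thick (z).

The beam spans the tops of two stools placed 1170 mm apart, resting at z = 408 mm.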